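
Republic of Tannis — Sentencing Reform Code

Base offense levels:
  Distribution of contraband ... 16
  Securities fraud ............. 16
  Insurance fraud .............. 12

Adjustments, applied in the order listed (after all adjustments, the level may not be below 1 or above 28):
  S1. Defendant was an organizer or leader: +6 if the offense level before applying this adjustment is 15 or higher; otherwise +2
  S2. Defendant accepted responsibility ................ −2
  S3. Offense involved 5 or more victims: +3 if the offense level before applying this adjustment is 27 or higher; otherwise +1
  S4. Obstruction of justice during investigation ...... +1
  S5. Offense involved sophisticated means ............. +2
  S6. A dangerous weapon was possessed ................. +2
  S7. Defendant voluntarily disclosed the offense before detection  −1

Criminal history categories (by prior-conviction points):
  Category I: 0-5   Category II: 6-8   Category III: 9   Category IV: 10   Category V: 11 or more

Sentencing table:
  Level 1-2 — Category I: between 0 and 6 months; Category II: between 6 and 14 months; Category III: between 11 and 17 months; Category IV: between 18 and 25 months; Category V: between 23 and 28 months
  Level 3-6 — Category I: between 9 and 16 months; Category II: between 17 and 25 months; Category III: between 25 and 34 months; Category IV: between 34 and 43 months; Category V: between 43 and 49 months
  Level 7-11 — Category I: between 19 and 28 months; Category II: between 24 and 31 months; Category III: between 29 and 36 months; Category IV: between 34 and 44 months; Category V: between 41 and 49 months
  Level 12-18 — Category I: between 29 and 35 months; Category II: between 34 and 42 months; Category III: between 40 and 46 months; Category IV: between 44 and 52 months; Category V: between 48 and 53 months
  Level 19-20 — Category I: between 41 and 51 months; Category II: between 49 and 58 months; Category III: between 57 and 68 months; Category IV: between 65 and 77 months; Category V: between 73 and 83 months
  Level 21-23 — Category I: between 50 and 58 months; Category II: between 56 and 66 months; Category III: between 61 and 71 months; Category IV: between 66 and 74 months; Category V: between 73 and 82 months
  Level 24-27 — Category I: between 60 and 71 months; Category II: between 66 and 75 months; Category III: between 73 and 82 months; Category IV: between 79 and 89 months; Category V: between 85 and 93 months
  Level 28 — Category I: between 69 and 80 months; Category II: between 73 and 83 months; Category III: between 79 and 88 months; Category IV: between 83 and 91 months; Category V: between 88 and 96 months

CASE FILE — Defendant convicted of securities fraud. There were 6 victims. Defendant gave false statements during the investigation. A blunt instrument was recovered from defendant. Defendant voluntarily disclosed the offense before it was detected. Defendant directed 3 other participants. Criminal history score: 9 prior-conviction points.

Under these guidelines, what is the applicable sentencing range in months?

Base offense level for securities fraud: 16.
S1 applies (level before this adjustment is 16 ≥ 15, so +6): 16 + 6 = 22.
S2 does not apply.
S3 applies (level before this adjustment is 22 < 27, so +1): 22 + 1 = 23.
S4 applies: 23 + 1 = 24.
S5 does not apply.
S6 applies: 24 + 2 = 26.
S7 applies: 26 − 1 = 25.
Final offense level: 25.
Criminal history: 9 prior points → Category III (9).
Level 25 falls in the 24-27 band.
Grid: Level 24-27 × Category III = 73-82 months.

73-82 months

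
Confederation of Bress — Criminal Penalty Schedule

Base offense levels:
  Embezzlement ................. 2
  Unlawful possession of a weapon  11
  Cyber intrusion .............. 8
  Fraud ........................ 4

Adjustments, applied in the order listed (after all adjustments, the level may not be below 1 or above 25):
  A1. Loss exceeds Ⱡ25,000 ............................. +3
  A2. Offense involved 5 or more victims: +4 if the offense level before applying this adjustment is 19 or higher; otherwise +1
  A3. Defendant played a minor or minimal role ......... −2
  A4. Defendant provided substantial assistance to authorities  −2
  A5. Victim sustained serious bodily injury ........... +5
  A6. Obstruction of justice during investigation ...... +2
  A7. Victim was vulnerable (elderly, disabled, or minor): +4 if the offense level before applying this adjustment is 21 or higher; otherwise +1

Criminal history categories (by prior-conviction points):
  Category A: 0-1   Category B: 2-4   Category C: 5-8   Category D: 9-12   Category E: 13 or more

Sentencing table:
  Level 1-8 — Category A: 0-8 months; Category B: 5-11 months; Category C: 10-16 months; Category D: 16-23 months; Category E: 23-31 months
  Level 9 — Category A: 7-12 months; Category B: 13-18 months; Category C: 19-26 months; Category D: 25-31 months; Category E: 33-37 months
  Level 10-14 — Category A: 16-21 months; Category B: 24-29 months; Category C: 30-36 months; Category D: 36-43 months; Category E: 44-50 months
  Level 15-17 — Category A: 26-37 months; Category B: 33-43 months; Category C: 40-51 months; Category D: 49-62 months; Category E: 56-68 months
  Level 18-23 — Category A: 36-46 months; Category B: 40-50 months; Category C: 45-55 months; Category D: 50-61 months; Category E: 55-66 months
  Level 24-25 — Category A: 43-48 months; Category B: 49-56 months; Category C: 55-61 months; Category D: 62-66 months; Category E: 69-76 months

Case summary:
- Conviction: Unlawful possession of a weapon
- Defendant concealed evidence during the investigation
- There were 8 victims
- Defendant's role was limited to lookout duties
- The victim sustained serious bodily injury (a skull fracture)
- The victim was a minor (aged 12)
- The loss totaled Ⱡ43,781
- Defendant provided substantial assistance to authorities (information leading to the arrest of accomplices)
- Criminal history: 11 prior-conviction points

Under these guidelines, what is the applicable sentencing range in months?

Base offense level for unlawful possession of a weapon: 11.
A1 applies: 11 + 3 = 14.
A2 applies (level before this adjustment is 14 < 19, so +1): 14 + 1 = 15.
A3 applies: 15 − 2 = 13.
A4 applies: 13 − 2 = 11.
A5 applies: 11 + 5 = 16.
A6 applies: 16 + 2 = 18.
A7 applies (level before this adjustment is 18 < 21, so +1): 18 + 1 = 19.
Final offense level: 19.
Criminal history: 11 prior points → Category D (9-12).
Level 19 falls in the 18-23 band.
Grid: Level 18-23 × Category D = 50-61 months.

50-61 months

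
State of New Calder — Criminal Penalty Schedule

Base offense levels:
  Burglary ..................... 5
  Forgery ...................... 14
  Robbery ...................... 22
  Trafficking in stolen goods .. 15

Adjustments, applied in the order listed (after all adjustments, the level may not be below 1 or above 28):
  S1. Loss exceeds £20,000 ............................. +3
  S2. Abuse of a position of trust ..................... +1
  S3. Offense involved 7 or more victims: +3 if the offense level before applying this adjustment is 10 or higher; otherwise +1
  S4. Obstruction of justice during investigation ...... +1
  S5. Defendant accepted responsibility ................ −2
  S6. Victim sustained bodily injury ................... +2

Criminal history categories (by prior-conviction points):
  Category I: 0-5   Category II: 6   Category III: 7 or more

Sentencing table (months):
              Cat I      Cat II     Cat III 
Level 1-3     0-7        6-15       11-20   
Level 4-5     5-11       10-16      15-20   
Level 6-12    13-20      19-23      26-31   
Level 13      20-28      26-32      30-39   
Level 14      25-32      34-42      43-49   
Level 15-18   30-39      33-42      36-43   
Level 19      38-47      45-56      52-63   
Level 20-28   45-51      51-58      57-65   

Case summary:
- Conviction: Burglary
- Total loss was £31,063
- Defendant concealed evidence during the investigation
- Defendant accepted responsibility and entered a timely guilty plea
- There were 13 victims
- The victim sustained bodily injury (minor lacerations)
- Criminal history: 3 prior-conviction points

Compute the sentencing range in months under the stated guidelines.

13-20 months

Base offense level for burglary: 5.
S1 applies: 5 + 3 = 8.
S2 does not apply.
S3 applies (level before this adjustment is 8 < 10, so +1): 8 + 1 = 9.
S4 applies: 9 + 1 = 10.
S5 applies: 10 − 2 = 8.
S6 applies: 8 + 2 = 10.
Final offense level: 10.
Criminal history: 3 prior points → Category I (0-5).
Level 10 falls in the 6-12 band.
Grid: Level 6-12 × Category I = 13-20 months.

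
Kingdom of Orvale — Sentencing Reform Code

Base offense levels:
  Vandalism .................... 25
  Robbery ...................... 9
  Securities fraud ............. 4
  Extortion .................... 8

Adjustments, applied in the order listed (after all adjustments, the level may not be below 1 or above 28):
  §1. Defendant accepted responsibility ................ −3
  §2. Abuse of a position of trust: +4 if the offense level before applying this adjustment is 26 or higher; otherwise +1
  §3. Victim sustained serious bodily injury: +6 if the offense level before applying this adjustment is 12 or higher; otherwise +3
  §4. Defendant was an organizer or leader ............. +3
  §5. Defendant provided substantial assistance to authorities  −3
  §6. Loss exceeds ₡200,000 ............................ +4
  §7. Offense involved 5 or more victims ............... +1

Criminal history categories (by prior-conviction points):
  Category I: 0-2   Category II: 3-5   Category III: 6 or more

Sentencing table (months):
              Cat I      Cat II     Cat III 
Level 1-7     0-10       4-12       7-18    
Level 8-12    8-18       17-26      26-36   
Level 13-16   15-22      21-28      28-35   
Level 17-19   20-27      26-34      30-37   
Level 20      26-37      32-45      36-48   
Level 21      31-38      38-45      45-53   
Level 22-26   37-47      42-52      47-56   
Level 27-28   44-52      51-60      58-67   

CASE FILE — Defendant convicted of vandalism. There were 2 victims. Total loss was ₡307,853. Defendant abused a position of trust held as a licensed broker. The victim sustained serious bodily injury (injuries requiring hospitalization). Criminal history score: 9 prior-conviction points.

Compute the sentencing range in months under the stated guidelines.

Base offense level for vandalism: 25.
§2 applies (level before this adjustment is 25 < 26, so +1): 25 + 1 = 26.
§3 applies (level before this adjustment is 26 ≥ 12, so +6): 26 + 6 = 32.
§5 does not apply.
§6 applies: 32 + 4 = 36.
Level 36 exceeds the maximum of 28; capped at 28.
Final offense level: 28.
Criminal history: 9 prior points → Category III (6+).
Level 28 falls in the 27-28 band.
Grid: Level 27-28 × Category III = 58-67 months.

58-67 months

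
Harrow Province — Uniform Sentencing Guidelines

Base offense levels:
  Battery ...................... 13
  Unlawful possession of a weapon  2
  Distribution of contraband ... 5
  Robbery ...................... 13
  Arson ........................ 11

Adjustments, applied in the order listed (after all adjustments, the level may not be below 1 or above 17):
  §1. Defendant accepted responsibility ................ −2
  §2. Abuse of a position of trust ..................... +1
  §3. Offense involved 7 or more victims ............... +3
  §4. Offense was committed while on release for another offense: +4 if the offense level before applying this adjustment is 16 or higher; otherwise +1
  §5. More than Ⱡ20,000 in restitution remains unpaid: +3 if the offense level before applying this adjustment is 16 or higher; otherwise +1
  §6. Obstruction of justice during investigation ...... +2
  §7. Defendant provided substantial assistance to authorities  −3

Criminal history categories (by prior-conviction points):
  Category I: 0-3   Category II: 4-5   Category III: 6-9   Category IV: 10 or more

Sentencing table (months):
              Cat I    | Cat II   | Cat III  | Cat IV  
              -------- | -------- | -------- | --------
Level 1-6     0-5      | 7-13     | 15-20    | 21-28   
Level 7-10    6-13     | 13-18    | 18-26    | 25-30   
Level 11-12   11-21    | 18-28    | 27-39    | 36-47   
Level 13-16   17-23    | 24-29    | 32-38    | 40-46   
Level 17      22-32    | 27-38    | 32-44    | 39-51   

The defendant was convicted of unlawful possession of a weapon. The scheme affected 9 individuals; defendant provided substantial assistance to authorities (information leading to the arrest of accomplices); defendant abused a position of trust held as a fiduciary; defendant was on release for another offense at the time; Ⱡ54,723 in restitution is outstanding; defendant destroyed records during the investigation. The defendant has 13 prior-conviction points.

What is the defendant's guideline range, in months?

25-30 months

Base offense level for unlawful possession of a weapon: 2.
§1 does not apply.
§2 applies: 2 + 1 = 3.
§3 applies: 3 + 3 = 6.
§4 applies (level before this adjustment is 6 < 16, so +1): 6 + 1 = 7.
§5 applies (level before this adjustment is 7 < 16, so +1): 7 + 1 = 8.
§6 applies: 8 + 2 = 10.
§7 applies: 10 − 3 = 7.
Final offense level: 7.
Criminal history: 13 prior points → Category IV (10+).
Level 7 falls in the 7-10 band.
Grid: Level 7-10 × Category IV = 25-30 months.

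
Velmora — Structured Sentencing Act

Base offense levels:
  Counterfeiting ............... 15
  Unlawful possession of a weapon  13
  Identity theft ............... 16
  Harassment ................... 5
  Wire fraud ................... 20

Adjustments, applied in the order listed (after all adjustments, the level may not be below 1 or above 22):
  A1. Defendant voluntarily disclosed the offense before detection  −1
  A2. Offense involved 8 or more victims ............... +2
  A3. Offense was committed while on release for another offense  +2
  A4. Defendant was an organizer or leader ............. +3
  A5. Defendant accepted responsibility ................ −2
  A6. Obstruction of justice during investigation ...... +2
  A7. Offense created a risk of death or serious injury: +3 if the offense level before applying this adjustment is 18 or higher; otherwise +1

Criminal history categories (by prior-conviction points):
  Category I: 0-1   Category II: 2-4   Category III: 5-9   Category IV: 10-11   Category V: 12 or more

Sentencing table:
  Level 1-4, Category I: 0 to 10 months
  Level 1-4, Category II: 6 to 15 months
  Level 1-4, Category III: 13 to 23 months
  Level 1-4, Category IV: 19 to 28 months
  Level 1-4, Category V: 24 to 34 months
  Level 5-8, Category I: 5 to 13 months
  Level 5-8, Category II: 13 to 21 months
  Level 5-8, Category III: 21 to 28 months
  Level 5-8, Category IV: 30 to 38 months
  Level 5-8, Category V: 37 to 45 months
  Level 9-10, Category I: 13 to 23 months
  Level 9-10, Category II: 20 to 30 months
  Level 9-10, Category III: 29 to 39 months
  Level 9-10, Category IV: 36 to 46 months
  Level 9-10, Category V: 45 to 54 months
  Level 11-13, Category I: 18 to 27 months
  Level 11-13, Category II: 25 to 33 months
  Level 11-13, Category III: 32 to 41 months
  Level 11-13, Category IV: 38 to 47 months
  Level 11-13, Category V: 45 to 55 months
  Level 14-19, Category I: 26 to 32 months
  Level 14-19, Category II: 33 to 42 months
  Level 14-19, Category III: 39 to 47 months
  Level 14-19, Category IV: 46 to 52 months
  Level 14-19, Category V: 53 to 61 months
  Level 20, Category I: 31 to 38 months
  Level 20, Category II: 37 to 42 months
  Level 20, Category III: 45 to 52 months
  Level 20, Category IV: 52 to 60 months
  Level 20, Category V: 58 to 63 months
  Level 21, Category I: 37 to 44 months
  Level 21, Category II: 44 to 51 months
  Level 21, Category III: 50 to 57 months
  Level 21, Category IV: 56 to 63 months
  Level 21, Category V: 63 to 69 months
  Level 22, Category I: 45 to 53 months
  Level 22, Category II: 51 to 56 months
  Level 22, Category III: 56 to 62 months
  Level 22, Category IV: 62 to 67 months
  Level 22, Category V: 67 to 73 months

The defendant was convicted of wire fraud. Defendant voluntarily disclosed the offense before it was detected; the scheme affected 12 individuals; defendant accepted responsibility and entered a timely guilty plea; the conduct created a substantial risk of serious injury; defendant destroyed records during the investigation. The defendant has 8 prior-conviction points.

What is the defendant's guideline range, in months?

Base offense level for wire fraud: 20.
A1 applies: 20 − 1 = 19.
A2 applies: 19 + 2 = 21.
A4 does not apply.
A5 applies: 21 − 2 = 19.
A6 applies: 19 + 2 = 21.
A7 applies (level before this adjustment is 21 ≥ 18, so +3): 21 + 3 = 24.
Level 24 exceeds the maximum of 22; capped at 22.
Final offense level: 22.
Criminal history: 8 prior points → Category III (5-9).
Level 22 falls in the 22 band.
Grid: Level 22 × Category III = 56-62 months.

56-62 months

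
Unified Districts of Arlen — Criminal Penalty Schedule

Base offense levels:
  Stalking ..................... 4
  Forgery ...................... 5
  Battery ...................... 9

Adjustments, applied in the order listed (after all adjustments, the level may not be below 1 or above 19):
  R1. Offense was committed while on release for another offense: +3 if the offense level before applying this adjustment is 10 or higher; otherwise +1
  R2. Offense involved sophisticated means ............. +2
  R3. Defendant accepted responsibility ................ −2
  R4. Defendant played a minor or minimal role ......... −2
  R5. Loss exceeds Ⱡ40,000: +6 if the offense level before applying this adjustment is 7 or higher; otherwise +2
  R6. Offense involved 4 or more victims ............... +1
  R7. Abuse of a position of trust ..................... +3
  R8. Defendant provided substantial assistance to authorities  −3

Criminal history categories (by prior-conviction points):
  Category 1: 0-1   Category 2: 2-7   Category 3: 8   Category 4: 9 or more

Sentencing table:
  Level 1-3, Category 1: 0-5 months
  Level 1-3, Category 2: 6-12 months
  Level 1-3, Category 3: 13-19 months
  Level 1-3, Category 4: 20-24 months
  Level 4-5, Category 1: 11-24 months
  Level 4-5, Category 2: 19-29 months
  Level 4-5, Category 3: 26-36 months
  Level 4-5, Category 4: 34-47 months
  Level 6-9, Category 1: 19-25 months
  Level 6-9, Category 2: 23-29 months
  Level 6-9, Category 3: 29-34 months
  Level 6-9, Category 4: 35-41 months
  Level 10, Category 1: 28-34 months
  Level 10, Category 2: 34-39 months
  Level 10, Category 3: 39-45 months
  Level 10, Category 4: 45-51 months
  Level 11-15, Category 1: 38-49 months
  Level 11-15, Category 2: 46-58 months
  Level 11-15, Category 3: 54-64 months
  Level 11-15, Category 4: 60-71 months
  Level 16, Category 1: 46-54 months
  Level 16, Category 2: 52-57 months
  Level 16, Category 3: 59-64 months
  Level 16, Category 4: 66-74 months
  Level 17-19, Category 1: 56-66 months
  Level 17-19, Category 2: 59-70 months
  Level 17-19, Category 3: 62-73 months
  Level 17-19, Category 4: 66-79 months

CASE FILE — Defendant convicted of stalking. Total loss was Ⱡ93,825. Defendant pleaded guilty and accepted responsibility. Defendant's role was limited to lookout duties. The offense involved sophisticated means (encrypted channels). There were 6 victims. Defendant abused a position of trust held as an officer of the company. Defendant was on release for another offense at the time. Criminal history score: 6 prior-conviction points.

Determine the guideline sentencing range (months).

Base offense level for stalking: 4.
R1 applies (level before this adjustment is 4 < 10, so +1): 4 + 1 = 5.
R2 applies: 5 + 2 = 7.
R3 applies: 7 − 2 = 5.
R4 applies: 5 − 2 = 3.
R5 applies (level before this adjustment is 3 < 7, so +2): 3 + 2 = 5.
R6 applies: 5 + 1 = 6.
R7 applies: 6 + 3 = 9.
Final offense level: 9.
Criminal history: 6 prior points → Category 2 (2-7).
Level 9 falls in the 6-9 band.
Grid: Level 6-9 × Category 2 = 23-29 months.

23-29 months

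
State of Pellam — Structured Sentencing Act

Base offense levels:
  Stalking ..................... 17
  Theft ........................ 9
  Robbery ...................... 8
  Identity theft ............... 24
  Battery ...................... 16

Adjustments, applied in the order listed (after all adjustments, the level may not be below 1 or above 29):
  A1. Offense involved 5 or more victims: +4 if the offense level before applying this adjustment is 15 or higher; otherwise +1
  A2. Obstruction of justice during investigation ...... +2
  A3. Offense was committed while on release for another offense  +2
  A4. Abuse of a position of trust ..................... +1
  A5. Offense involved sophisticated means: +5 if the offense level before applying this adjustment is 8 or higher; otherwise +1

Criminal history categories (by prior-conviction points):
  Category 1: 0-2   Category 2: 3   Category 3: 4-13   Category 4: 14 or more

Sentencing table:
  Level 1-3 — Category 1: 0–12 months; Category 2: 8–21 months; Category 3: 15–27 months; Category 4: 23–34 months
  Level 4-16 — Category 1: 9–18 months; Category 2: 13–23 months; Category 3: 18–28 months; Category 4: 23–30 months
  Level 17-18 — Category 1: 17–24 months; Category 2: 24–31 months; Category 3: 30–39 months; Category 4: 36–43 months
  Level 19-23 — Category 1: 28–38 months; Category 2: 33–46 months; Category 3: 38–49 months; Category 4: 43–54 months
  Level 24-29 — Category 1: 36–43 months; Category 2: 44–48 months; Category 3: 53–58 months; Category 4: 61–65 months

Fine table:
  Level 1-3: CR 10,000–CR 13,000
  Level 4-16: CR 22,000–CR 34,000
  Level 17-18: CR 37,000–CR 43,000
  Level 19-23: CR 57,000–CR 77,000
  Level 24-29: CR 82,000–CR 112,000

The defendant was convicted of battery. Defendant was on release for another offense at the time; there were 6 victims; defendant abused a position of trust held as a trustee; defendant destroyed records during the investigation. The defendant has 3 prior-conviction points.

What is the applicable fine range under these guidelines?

CR 82,000–CR 112,000

Base offense level for battery: 16.
A1 applies (level before this adjustment is 16 ≥ 15, so +4): 16 + 4 = 20.
A2 applies: 20 + 2 = 22.
A3 applies: 22 + 2 = 24.
A4 applies: 24 + 1 = 25.
Final offense level: 25.
Level 25 falls in the 24-29 band.
Fine table: Level 24-29 → CR 82,000–CR 112,000.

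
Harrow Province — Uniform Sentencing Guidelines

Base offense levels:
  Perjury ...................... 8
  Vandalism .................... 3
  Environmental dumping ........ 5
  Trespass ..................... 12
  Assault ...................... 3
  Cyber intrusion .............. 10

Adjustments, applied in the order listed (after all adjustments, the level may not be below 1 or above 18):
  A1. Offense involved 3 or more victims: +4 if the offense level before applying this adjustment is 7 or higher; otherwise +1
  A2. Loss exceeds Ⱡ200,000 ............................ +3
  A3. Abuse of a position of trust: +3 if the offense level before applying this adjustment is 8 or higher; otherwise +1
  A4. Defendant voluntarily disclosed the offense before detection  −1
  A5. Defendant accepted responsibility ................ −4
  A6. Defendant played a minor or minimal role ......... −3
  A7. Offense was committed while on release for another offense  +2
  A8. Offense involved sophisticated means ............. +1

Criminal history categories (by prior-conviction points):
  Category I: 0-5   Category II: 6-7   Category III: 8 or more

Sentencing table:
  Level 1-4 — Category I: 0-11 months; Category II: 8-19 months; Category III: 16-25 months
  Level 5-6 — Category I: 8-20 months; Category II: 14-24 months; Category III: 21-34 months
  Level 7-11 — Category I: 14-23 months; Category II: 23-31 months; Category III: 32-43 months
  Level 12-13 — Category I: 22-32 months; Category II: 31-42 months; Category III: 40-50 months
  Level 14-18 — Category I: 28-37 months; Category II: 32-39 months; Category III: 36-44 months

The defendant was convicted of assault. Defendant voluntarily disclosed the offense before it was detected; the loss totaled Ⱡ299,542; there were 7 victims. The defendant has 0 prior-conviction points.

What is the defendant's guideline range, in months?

Base offense level for assault: 3.
A1 applies (level before this adjustment is 3 < 7, so +1): 3 + 1 = 4.
A2 applies: 4 + 3 = 7.
A4 applies: 7 − 1 = 6.
A7 does not apply.
Final offense level: 6.
Criminal history: 0 prior points → Category I (0-5).
Level 6 falls in the 5-6 band.
Grid: Level 5-6 × Category I = 8-20 months.

8-20 months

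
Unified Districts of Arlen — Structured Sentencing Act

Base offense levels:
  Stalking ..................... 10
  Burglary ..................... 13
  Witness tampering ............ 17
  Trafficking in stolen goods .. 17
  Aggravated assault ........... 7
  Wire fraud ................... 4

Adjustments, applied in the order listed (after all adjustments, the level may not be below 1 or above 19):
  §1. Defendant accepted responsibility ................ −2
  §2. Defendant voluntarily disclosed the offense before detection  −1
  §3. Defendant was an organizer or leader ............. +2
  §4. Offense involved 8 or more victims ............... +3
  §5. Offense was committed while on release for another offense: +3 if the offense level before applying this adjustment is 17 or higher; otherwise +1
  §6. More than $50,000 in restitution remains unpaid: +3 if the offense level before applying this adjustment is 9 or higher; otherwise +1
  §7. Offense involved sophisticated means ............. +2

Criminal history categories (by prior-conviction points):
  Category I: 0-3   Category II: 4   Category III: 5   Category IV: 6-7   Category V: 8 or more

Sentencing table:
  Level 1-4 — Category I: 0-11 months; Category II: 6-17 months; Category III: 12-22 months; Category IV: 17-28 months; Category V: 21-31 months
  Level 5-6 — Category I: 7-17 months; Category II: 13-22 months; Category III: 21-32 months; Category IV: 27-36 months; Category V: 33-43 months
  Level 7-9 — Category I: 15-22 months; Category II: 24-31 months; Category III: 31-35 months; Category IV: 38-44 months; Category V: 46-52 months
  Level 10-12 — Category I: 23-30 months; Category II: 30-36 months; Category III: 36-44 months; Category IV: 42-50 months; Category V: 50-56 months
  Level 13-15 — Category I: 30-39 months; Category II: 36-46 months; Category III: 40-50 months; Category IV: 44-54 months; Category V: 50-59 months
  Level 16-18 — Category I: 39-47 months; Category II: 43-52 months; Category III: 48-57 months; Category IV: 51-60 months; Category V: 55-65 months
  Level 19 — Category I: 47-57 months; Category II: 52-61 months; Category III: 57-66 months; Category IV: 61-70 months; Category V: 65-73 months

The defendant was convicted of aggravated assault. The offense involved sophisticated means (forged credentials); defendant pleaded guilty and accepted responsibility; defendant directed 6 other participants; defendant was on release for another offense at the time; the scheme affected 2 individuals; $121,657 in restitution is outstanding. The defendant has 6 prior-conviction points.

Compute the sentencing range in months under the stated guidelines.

Base offense level for aggravated assault: 7.
§1 applies: 7 − 2 = 5.
§2 does not apply.
§3 applies: 5 + 2 = 7.
§5 applies (level before this adjustment is 7 < 17, so +1): 7 + 1 = 8.
§6 applies (level before this adjustment is 8 < 9, so +1): 8 + 1 = 9.
§7 applies: 9 + 2 = 11.
Final offense level: 11.
Criminal history: 6 prior points → Category IV (6-7).
Level 11 falls in the 10-12 band.
Grid: Level 10-12 × Category IV = 42-50 months.

42-50 months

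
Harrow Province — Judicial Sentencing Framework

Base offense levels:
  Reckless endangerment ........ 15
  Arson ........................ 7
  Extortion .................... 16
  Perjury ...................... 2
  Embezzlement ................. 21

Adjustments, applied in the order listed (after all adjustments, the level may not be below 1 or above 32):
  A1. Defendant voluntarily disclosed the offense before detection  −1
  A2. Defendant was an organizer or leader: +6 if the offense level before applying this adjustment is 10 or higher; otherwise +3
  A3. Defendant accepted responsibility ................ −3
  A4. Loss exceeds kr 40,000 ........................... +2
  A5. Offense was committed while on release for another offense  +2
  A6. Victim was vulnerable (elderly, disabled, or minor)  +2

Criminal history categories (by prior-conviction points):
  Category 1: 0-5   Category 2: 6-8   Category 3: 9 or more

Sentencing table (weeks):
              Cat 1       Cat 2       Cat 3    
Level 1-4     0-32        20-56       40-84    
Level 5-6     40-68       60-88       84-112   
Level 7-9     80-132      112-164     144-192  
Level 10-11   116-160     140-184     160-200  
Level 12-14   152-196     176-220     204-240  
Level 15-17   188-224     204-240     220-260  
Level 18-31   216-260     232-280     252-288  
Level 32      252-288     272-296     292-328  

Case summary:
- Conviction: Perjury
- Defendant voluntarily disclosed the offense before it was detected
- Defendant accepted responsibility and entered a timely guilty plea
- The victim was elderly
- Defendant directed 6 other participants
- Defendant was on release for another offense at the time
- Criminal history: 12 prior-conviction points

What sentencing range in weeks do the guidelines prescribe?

84-112 weeks

Base offense level for perjury: 2.
A1 applies: 2 − 1 = 1.
A2 applies (level before this adjustment is 1 < 10, so +3): 1 + 3 = 4.
A3 applies: 4 − 3 = 1.
A5 applies: 1 + 2 = 3.
A6 applies: 3 + 2 = 5.
Final offense level: 5.
Criminal history: 12 prior points → Category 3 (9+).
Level 5 falls in the 5-6 band.
Grid: Level 5-6 × Category 3 = 84-112 weeks.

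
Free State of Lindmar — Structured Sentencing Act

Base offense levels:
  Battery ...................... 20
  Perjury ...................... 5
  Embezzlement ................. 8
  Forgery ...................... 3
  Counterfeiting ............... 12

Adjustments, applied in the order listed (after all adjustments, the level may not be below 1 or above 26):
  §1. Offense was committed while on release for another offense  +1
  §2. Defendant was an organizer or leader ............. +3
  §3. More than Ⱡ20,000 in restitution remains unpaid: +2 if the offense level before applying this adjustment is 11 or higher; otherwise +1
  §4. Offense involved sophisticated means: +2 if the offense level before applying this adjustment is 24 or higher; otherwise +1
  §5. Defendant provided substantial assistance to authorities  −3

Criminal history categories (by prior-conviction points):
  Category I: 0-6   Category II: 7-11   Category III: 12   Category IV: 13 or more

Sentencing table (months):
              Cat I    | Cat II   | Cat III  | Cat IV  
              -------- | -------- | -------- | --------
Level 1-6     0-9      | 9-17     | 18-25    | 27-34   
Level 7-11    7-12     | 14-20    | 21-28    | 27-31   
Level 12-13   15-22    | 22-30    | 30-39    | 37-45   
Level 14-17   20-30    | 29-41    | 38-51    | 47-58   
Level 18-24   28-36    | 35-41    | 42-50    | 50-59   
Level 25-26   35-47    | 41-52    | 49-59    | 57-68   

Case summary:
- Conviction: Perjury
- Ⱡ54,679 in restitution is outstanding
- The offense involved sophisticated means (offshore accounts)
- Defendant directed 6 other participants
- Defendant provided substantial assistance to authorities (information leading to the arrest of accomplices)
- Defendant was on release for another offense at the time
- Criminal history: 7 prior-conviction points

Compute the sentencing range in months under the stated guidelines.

14-20 months

Base offense level for perjury: 5.
§1 applies: 5 + 1 = 6.
§2 applies: 6 + 3 = 9.
§3 applies (level before this adjustment is 9 < 11, so +1): 9 + 1 = 10.
§4 applies (level before this adjustment is 10 < 24, so +1): 10 + 1 = 11.
§5 applies: 11 − 3 = 8.
Final offense level: 8.
Criminal history: 7 prior points → Category II (7-11).
Level 8 falls in the 7-11 band.
Grid: Level 7-11 × Category II = 14-20 months.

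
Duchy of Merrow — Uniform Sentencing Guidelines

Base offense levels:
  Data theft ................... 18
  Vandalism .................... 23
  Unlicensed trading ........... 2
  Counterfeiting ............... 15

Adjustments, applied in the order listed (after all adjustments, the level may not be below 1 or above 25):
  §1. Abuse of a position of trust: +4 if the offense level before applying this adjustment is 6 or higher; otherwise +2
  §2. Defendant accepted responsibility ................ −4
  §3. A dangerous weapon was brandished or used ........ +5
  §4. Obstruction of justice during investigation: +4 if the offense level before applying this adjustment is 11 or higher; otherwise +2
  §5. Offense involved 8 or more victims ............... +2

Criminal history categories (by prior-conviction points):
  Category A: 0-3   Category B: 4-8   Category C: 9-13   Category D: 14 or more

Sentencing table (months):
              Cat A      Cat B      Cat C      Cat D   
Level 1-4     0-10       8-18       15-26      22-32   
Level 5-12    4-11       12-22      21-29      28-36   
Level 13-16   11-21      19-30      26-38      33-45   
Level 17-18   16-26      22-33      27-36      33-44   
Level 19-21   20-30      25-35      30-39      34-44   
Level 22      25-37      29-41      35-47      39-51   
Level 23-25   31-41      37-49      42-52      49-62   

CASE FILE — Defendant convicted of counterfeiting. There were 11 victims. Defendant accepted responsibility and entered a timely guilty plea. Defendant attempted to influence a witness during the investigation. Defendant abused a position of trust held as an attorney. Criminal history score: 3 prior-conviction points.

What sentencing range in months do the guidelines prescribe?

Base offense level for counterfeiting: 15.
§1 applies (level before this adjustment is 15 ≥ 6, so +4): 15 + 4 = 19.
§2 applies: 19 − 4 = 15.
§4 applies (level before this adjustment is 15 ≥ 11, so +4): 15 + 4 = 19.
§5 applies: 19 + 2 = 21.
Final offense level: 21.
Criminal history: 3 prior points → Category A (0-3).
Level 21 falls in the 19-21 band.
Grid: Level 19-21 × Category A = 20-30 months.

20-30 months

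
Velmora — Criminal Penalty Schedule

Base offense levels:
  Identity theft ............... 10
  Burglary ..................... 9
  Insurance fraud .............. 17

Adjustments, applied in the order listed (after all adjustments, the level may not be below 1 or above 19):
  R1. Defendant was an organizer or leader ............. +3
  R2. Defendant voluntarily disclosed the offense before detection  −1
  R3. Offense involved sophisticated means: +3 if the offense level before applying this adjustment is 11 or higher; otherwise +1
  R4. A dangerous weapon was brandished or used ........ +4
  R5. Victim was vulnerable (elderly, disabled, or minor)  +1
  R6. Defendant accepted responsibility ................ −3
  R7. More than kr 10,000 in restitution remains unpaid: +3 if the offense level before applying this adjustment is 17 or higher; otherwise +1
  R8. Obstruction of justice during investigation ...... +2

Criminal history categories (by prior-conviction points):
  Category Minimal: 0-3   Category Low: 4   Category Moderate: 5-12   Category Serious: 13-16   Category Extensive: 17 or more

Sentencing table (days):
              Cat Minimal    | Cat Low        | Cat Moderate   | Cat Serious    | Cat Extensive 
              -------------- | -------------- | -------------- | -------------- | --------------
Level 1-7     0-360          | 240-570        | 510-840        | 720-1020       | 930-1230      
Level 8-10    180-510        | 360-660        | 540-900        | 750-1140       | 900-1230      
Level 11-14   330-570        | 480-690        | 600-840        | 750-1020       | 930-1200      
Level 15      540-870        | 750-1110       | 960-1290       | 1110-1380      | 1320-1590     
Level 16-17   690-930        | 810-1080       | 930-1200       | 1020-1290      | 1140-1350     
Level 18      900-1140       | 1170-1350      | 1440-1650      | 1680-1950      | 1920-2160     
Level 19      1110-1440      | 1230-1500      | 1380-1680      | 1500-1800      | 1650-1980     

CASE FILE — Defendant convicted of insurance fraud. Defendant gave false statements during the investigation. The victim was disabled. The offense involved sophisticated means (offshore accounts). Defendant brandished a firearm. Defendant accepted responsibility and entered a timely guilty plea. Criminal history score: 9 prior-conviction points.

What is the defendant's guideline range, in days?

1380-1680 days

Base offense level for insurance fraud: 17.
R1 does not apply.
R2 does not apply.
R3 applies (level before this adjustment is 17 ≥ 11, so +3): 17 + 3 = 20.
R4 applies: 20 + 4 = 24.
R5 applies: 24 + 1 = 25.
R6 applies: 25 − 3 = 22.
R8 applies: 22 + 2 = 24.
Level 24 exceeds the maximum of 19; capped at 19.
Final offense level: 19.
Criminal history: 9 prior points → Category Moderate (5-12).
Level 19 falls in the 19 band.
Grid: Level 19 × Category Moderate = 1380-1680 days.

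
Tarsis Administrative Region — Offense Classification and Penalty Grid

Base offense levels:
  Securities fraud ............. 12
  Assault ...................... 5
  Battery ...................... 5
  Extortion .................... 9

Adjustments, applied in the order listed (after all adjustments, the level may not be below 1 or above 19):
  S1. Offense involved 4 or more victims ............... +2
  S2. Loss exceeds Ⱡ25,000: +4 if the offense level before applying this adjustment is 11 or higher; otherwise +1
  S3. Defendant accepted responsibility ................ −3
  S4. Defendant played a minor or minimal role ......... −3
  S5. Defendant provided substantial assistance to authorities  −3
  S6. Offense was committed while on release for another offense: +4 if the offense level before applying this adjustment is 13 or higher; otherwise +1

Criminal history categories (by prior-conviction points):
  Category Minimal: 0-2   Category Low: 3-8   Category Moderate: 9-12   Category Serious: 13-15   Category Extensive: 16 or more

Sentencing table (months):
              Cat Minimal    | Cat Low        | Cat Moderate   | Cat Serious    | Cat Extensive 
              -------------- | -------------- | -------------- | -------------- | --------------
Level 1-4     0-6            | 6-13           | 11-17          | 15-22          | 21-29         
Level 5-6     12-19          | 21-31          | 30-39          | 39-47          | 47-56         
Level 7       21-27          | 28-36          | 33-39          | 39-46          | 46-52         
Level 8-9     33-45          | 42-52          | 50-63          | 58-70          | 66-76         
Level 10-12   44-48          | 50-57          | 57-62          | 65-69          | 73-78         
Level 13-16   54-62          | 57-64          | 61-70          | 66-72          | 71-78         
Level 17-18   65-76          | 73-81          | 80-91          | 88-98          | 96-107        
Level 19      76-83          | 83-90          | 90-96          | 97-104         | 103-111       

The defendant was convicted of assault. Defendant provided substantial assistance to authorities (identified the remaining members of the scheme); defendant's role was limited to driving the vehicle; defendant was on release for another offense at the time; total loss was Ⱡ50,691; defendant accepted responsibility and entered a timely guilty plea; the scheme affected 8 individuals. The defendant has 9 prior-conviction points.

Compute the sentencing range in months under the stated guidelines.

11-17 months

Base offense level for assault: 5.
S1 applies: 5 + 2 = 7.
S2 applies (level before this adjustment is 7 < 11, so +1): 7 + 1 = 8.
S3 applies: 8 − 3 = 5.
S4 applies: 5 − 3 = 2.
S5 applies: 2 − 3 = -1.
S6 applies (level before this adjustment is -1 < 13, so +1): -1 + 1 = 0.
Level 0 is below the minimum of 1; floored at 1.
Final offense level: 1.
Criminal history: 9 prior points → Category Moderate (9-12).
Level 1 falls in the 1-4 band.
Grid: Level 1-4 × Category Moderate = 11-17 months.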